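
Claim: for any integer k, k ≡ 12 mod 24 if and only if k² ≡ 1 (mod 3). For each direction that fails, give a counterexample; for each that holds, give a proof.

Neither direction holds.

(⇒) This fails: take k = 12. Then 12 ≡ 12 (mod 24), but 12² = 144 ≡ 0 (mod 3), not 1.

(⇐) This fails: take k = 1. Then 1² = 1 ≡ 1 (mod 3), yet 1 ≡ 1 (mod 24), not 12.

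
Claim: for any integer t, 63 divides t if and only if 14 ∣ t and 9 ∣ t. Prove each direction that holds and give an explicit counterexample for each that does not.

[⇐] Suppose 14 ∣ t and 9 ∣ t. Any common multiple of 14 and 9 is a multiple of their lcm; here gcd(14, 9) = 1, so lcm(14, 9) = 14·9 = 126, so 126 ∣ t. Since 63 ∣ 126, it follows that 63 ∣ t.

[⇒] This fails: take t = 63. Certainly 63 ∣ 63, but 14 ∤ 63.

Only the reverse direction holds.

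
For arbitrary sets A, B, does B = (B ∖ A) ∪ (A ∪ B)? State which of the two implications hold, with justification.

The sets are not equal: only the forward inclusion holds.

(⟹) Let x ∈ B. Then either x ∈ B and x ∉ A; or x ∈ A ∩ B. In each case x ∈ (B ∖ A) ∪ (A ∪ B), so B ⊆ (B ∖ A) ∪ (A ∪ B).

(⟸) This inclusion fails. Take A = {1}, B = ∅; then 1 ∈ (B ∖ A) ∪ (A ∪ B) but 1 ∉ B.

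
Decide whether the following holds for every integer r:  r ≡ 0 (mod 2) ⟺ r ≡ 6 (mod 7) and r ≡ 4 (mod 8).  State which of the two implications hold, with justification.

Converse. If r ≡ 6 (mod 7) and r ≡ 4 (mod 8), then by the Chinese remainder theorem r ≡ 20 (mod 56). Since 20 ≡ 0 (mod 2) and 2 ∣ 56, we get r ≡ 0 (mod 2).

Forward direction. This fails: r = 0 gives 0 ≡ 0 (mod 2) but 0 ≡ 0 (mod 7), so the conjunction on the right does not hold.

Only the converse holds.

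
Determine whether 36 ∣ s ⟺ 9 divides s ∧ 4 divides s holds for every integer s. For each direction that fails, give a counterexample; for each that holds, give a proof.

Equivalent; both directions hold.

[⇒] If 36 ∣ s, write s = 36q. Since 36 = 4·9, s = 9·(4q), so 9 ∣ s; and since 36 = 9·4, s = 4·(9q), so 4 ∣ s.

[⇐] Suppose 9 ∣ s and 4 ∣ s. Any common multiple of 9 and 4 is a multiple of their lcm; here gcd(9, 4) = 1, so lcm(9, 4) = 9·4 = 36, so 36 ∣ s.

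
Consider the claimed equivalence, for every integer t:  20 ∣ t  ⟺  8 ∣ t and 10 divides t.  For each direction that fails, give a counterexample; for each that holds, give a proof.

(⟹) This fails: take t = 20. Certainly 20 ∣ 20, but 8 ∤ 20.

(⟸) Suppose 8 ∣ t and 10 ∣ t. Any common multiple of 8 and 10 is a multiple of their lcm; here lcm(8, 10) = 8·10/gcd(8, 10) = 80/2 = 40, so 40 ∣ t. Since 20 ∣ 40, it follows that 20 ∣ t.

(⇒) fails; (⇐) holds.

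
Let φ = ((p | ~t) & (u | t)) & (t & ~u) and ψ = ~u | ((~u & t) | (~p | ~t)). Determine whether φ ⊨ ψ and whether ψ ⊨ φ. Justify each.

(⟹) Assume the antecedent. If u is true, the antecedent cannot hold. If u is false, ~u | ((~u & t) | (~p | ~t)) reduces to true regardless of the other variables. Either way ~u | ((~u & t) | (~p | ~t)) holds.

(⟸) This fails. Under u = F, p = F, t = F, the left side is false but the right side is true.

The forward direction holds; the converse fails.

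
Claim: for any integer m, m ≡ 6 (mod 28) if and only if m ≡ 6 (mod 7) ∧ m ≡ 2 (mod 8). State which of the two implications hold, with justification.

Only the reverse direction holds.

(⇒) This fails: m = 6 gives 6 ≡ 6 (mod 28) but 6 ≡ 6 (mod 8), so the conjunction on the right does not hold.

(⇐) Conversely, if m ≡ 6 (mod 7) and m ≡ 2 (mod 8), then by the Chinese remainder theorem m ≡ 34 (mod 56). Since 34 ≡ 6 (mod 28) and 28 ∣ 56, we get m ≡ 6 (mod 28).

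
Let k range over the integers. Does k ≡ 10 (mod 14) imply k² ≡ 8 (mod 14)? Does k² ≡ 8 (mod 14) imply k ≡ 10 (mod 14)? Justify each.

Neither direction holds.

(⟹) This fails: take k = 10. Then 10 ≡ 10 (mod 14), but 10² = 100 ≡ 2 (mod 14), not 8.

(⟸) This fails: take k = 6. Then 6² = 36 ≡ 8 (mod 14), yet 6 ≡ 6 (mod 14), not 10.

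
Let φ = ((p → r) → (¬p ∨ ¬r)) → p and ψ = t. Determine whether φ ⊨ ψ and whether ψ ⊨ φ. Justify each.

Both directions fail.

(⟹) This fails. Under r = F, t = F, p = T, the left side is true but the right side is false.

(⟸) This fails. Under r = F, t = T, p = F, the left side is false but the right side is true.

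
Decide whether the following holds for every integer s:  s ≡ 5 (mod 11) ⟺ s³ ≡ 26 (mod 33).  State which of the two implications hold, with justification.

Only the reverse direction holds.

(←) The residues r modulo 33 with r³ ≡ 26 (mod 33) are exactly {5}, and each is ≡ 5 (mod 11).

(→) This fails: take s = 16. Then 16 ≡ 5 (mod 11), but 16³ = 4096 ≡ 4 (mod 33), not 26.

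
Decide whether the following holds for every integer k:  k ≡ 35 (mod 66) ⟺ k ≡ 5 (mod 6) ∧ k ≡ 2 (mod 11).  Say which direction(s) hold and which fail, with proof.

[⇒] Suppose k ≡ 35 (mod 66); write k = 66j + 35. Since 6 ∣ 66, reducing mod 6 gives k ≡ 35 ≡ 5 (mod 6); since 11 ∣ 66, reducing mod 11 gives k ≡ 35 ≡ 2 (mod 11).

[⇐] Conversely, if k ≡ 5 (mod 6) and k ≡ 2 (mod 11), then by the Chinese remainder theorem k ≡ 35 (mod 66). This is exactly k ≡ 35 (mod 66).

Both implications hold.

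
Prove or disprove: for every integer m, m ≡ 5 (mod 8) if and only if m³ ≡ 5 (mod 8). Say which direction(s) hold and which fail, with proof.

(→) Suppose m ≡ 5 (mod 8). Write m = 8j + 5. Then (8j + 5)³ = 512j³ + 960j² + 600j + 125 = 8(64j³ + 120j² + 75j + 15) + 5, so m³ ≡ 5 (mod 8).

(←) Conversely, suppose m³ ≡ 5 (mod 8). The only residue r in {0, …, 7} with r³ ≡ 5 (mod 8) is r = 5, so m ≡ 5 (mod 8).

Both implications hold.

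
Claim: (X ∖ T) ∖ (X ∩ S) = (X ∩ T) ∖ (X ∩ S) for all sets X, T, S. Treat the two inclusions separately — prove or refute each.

Neither inclusion holds.

(⟹) This inclusion fails. Take X = {1}, T = ∅, S = ∅; then 1 ∈ (X ∖ T) ∖ (X ∩ S) but 1 ∉ (X ∩ T) ∖ (X ∩ S).

(⟸) This inclusion fails. Take X = {1}, T = {1}, S = ∅; then 1 ∈ (X ∩ T) ∖ (X ∩ S) but 1 ∉ (X ∖ T) ∖ (X ∩ S).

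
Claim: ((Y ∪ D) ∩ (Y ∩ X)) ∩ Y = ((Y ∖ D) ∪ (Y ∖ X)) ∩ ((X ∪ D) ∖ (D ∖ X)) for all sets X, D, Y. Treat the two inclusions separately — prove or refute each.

Forward inclusion. This inclusion fails. Take X = {1}, D = {1}, Y = {1}; then 1 ∈ ((Y ∪ D) ∩ (Y ∩ X)) ∩ Y but 1 ∉ ((Y ∖ D) ∪ (Y ∖ X)) ∩ ((X ∪ D) ∖ (D ∖ X)).

Reverse inclusion. Let x ∈ ((Y ∖ D) ∪ (Y ∖ X)) ∩ ((X ∪ D) ∖ (D ∖ X)). Then x ∈ X ∩ Y and x ∉ D, from which x ∈ ((Y ∪ D) ∩ (Y ∩ X)) ∩ Y.

The sets are not equal: only the reverse inclusion holds.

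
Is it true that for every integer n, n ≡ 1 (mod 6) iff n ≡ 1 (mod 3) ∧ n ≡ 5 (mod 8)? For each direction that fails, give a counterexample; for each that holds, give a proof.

[⇒] This fails: n = 1 gives 1 ≡ 1 (mod 6) but 1 ≡ 1 (mod 8), so the conjunction on the right does not hold.

[⇐] Conversely, if n ≡ 1 (mod 3) and n ≡ 5 (mod 8), then by the Chinese remainder theorem n ≡ 13 (mod 24). Since 13 ≡ 1 (mod 6) and 6 ∣ 24, we get n ≡ 1 (mod 6).

Only the reverse direction holds.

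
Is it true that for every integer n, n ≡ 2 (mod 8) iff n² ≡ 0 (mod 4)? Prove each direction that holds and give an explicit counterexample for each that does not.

Not equivalent: only (⇒) holds.

[⇒] Suppose n ≡ 2 (mod 8). Then n² ≡ 2² = 4 (mod 8), and since 4 ∣ 8, also n² ≡ 0 (mod 4).

[⇐] This fails: take n = 0. Then 0² = 0 ≡ 0 (mod 4), yet 0 ≡ 0 (mod 8), not 2.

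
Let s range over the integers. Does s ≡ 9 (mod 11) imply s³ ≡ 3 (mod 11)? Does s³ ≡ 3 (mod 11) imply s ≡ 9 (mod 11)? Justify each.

(⇒) Suppose s ≡ 9 (mod 11). Write s = 11j + 9. Then (11j + 9)³ = 1331j³ + 3267j² + 2673j + 729 = 11(121j³ + 297j² + 243j + 66) + 3, so s³ ≡ 3 (mod 11).

(⇐) For the converse, argue contrapositively. If s ≢ 9 (mod 11), then s is congruent to one of 0, 1, 2, 3, 4, 5, 6, 7, 8, 10 modulo 11, and these give s³ ≡ 0, 1, 8, 5, 9, 4, 7, 2, 6, 10 respectively — never 3.

Both implications hold.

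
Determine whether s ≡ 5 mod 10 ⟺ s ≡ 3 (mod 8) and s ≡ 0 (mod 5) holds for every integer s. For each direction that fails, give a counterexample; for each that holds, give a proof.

Only the reverse direction holds.

(⟹) This fails: s = 25 gives 25 ≡ 5 (mod 10) but 25 ≡ 1 (mod 8), so the conjunction on the right does not hold.

(⟸) Conversely, if s ≡ 3 (mod 8) and s ≡ 0 (mod 5), then by the Chinese remainder theorem s ≡ 35 (mod 40). Since 35 ≡ 5 (mod 10) and 10 ∣ 40, we get s ≡ 5 (mod 10).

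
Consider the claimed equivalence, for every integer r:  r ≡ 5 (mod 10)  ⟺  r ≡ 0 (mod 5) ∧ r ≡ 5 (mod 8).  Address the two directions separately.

Only the reverse direction holds.

(←) If r ≡ 0 (mod 5) and r ≡ 5 (mod 8), then by the Chinese remainder theorem r ≡ 5 (mod 40). Since 5 ≡ 5 (mod 10) and 10 ∣ 40, we get r ≡ 5 (mod 10).

(→) This fails: r = 25 gives 25 ≡ 5 (mod 10) but 25 ≡ 1 (mod 8), so the conjunction on the right does not hold.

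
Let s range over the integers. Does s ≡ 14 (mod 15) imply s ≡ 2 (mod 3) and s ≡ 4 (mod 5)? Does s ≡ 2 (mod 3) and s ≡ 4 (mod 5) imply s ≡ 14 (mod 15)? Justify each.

Both directions hold.

Forward direction. Suppose s ≡ 14 (mod 15); write s = 15j + 14. Since 3 ∣ 15, reducing mod 3 gives s ≡ 14 ≡ 2 (mod 3); since 5 ∣ 15, reducing mod 5 gives s ≡ 14 ≡ 4 (mod 5).

Converse. If s ≡ 2 (mod 3) and s ≡ 4 (mod 5), then by the Chinese remainder theorem s ≡ 14 (mod 15). This is exactly s ≡ 14 (mod 15).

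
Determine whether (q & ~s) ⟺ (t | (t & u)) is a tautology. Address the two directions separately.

(→) This fails. Under t = F, u = F, q = T, s = F, the left side is true but the right side is false.

(←) This fails. Under t = T, u = F, q = F, s = F, the left side is false but the right side is true.

Neither implication holds.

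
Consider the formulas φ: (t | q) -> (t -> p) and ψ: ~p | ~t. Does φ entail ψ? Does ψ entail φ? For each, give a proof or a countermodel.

[⇒] This fails. Under p = T, q = F, t = T, the left side is true but the right side is false.

[⇐] This fails. Under p = F, q = F, t = T, the left side is false but the right side is true.

(⇒) fails and (⇐) fails.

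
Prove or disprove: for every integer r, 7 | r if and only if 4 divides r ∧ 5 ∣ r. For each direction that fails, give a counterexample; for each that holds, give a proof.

Neither direction holds.

(⟹) This fails: take r = 7. Certainly 7 ∣ 7, but 4 ∤ 7.

(⟸) This fails: take r = 20. Both 4 ∣ 20 and 5 ∣ 20, yet 20 is not a multiple of 7 (since 20 = 2·7 + 6), so 7 ∤ 20.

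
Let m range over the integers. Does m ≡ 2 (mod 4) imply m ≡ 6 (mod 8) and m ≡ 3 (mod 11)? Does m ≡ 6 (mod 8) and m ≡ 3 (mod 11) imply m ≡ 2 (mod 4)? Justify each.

(⇒) This fails: m = 2 gives 2 ≡ 2 (mod 4) but 2 ≡ 2 (mod 8), so the conjunction on the right does not hold.

(⇐) Conversely, if m ≡ 6 (mod 8) and m ≡ 3 (mod 11), then by the Chinese remainder theorem m ≡ 14 (mod 88). Since 14 ≡ 2 (mod 4) and 4 ∣ 88, we get m ≡ 2 (mod 4).

Not equivalent: only (⇐) holds.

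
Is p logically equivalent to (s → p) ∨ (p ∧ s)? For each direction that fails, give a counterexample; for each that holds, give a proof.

Not equivalent: only (⇒) holds.

(→) Assume the antecedent. If s is true, the antecedent forces (s = T, p = T), and (s → p) ∨ (p ∧ s) holds there. If s is false, (s → p) ∨ (p ∧ s) reduces to true regardless of the other variables. Either way (s → p) ∨ (p ∧ s) holds.

(←) This fails. Under s = F, p = F, the left side is false but the right side is true.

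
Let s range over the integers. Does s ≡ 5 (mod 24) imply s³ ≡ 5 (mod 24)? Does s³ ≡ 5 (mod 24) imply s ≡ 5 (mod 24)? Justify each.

Both directions hold.

Forward direction. Suppose s ≡ 5 (mod 24). Write s = 24j + 5. Then (24j + 5)³ = 13824j³ + 8640j² + 1800j + 125 = 24(576j³ + 360j² + 75j + 5) + 5, so s³ ≡ 5 (mod 24).

Converse. Suppose s³ ≡ 5 (mod 24). The only residue r in {0, …, 23} with r³ ≡ 5 (mod 24) is r = 5, so s ≡ 5 (mod 24).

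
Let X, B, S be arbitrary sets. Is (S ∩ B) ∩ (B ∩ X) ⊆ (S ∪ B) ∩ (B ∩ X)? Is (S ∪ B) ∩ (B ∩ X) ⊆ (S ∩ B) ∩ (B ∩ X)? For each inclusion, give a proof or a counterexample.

Only the forward inclusion holds.

(⟸) This inclusion fails. Take X = {1}, B = {1}, S = ∅; then 1 ∈ (S ∪ B) ∩ (B ∩ X) but 1 ∉ (S ∩ B) ∩ (B ∩ X).

(⟹) Let x ∈ (S ∩ B) ∩ (B ∩ X). Then x ∈ X ∩ B ∩ S, from which x ∈ (S ∪ B) ∩ (B ∩ X).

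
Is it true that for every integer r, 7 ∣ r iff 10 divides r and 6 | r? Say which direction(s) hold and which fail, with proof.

Neither implication holds.

(⇒) This fails: take r = 7. Certainly 7 ∣ 7, but 10 ∤ 7.

(⇐) This fails: take r = 30. Both 10 ∣ 30 and 6 ∣ 30, yet 30 is not a multiple of 7 (since 30 = 4·7 + 2), so 7 ∤ 30.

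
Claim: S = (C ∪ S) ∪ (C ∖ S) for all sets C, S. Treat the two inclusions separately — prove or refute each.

The sets are not equal: only the forward inclusion holds.

Forward inclusion. Let x ∈ S. Then either x ∈ S and x ∉ C; or x ∈ C ∩ S. In each case x ∈ (C ∪ S) ∪ (C ∖ S), so S ⊆ (C ∪ S) ∪ (C ∖ S).

Reverse inclusion. This inclusion fails. Take C = {1}, S = ∅; then 1 ∈ (C ∪ S) ∪ (C ∖ S) but 1 ∉ S.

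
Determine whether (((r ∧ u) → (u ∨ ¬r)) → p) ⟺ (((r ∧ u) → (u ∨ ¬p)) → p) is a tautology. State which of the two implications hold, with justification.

(⇒) Assume the antecedent. If r is true, the antecedent forces (r = T, p = T, u = F) or (r = T, p = T, u = T), and ((r ∧ u) → (u ∨ ¬p)) → p holds there. If r is false, the antecedent forces (r = F, p = T, u = F) or (r = F, p = T, u = T), and ((r ∧ u) → (u ∨ ¬p)) → p holds there. Either way ((r ∧ u) → (u ∨ ¬p)) → p holds.

(⇐) Assume the antecedent. If r is true, the antecedent forces (r = T, p = T, u = F) or (r = T, p = T, u = T), and ((r ∧ u) → (u ∨ ¬r)) → p holds there. If r is false, the antecedent forces (r = F, p = T, u = F) or (r = F, p = T, u = T), and ((r ∧ u) → (u ∨ ¬r)) → p holds there. Either way ((r ∧ u) → (u ∨ ¬r)) → p holds.

Both directions hold.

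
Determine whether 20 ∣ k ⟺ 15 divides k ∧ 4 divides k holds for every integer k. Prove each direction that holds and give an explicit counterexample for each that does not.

(⇒) fails; (⇐) holds.

(→) This fails: take k = 20. Certainly 20 ∣ 20, but 15 ∤ 20.

(←) Suppose 15 ∣ k and 4 ∣ k. Any common multiple of 15 and 4 is a multiple of their lcm; here gcd(15, 4) = 1, so lcm(15, 4) = 15·4 = 60, so 60 ∣ k. Since 20 ∣ 60, it follows that 20 ∣ k.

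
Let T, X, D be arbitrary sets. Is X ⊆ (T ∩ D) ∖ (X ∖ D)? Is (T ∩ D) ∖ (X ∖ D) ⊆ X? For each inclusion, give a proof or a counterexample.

Forward inclusion. This inclusion fails. Take T = ∅, X = {1}, D = ∅; then 1 ∈ X but 1 ∉ (T ∩ D) ∖ (X ∖ D).

Reverse inclusion. This inclusion fails. Take T = {1}, X = ∅, D = {1}; then 1 ∈ (T ∩ D) ∖ (X ∖ D) but 1 ∉ X.

Both inclusions fail.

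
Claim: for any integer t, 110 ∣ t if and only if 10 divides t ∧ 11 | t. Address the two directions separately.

Both directions hold.

Converse. Suppose 10 ∣ t and 11 ∣ t. Any common multiple of 10 and 11 is a multiple of their lcm; here gcd(10, 11) = 1, so lcm(10, 11) = 10·11 = 110, so 110 ∣ t.

Forward direction. If 110 ∣ t, write t = 110q. Since 110 = 11·10, t = 10·(11q), so 10 ∣ t; and since 110 = 10·11, t = 11·(10q), so 11 ∣ t.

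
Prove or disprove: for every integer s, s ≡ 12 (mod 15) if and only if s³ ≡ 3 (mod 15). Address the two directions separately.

[⇒] Suppose s ≡ 12 (mod 15). Write s = 15j + 12. Then (15j + 12)³ = 3375j³ + 8100j² + 6480j + 1728 = 15(225j³ + 540j² + 432j + 115) + 3, so s³ ≡ 3 (mod 15).

[⇐] Conversely, suppose s³ ≡ 3 (mod 15). The only residue r in {0, …, 14} with r³ ≡ 3 (mod 15) is r = 12, so s ≡ 12 (mod 15).

Both directions hold.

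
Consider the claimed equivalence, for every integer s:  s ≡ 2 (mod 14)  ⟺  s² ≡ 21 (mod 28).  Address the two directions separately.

Both directions fail.

(⟹) This fails: take s = 2. Then 2 ≡ 2 (mod 14), but 2² = 4 ≡ 4 (mod 28), not 21.

(⟸) This fails: take s = 7. Then 7² = 49 ≡ 21 (mod 28), yet 7 ≡ 7 (mod 14), not 2.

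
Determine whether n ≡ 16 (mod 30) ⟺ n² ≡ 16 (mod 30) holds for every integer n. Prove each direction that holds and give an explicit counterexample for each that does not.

(⇒) holds; (⇐) fails.

(⇐) This fails: take n = 4. Then 4² = 16 ≡ 16 (mod 30), yet 4 ≡ 4 (mod 30), not 16.

(⇒) Suppose n ≡ 16 (mod 30). Write n = 30j + 16. Then (30j + 16)² = 900j² + 960j + 256 = 30(30j² + 32j + 8) + 16, so n² ≡ 16 (mod 30).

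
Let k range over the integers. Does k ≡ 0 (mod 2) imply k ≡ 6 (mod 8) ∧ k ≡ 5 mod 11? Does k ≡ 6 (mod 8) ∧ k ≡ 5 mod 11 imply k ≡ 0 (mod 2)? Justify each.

(⟹) This fails: k = 0 gives 0 ≡ 0 (mod 2) but 0 ≡ 0 (mod 8), so the conjunction on the right does not hold.

(⟸) Conversely, if k ≡ 6 (mod 8) and k ≡ 5 (mod 11), then by the Chinese remainder theorem k ≡ 38 (mod 88). Since 38 ≡ 0 (mod 2) and 2 ∣ 88, we get k ≡ 0 (mod 2).

Not equivalent: only (⇐) holds.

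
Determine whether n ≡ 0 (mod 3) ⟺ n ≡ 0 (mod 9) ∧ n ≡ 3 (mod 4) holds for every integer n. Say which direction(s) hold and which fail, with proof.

Only the converse holds.

[⇒] This fails: n = 0 gives 0 ≡ 0 (mod 3) but 0 ≡ 0 (mod 4), so the conjunction on the right does not hold.

[⇐] Conversely, if n ≡ 0 (mod 9) and n ≡ 3 (mod 4), then by the Chinese remainder theorem n ≡ 27 (mod 36). Since 27 ≡ 0 (mod 3) and 3 ∣ 36, we get n ≡ 0 (mod 3).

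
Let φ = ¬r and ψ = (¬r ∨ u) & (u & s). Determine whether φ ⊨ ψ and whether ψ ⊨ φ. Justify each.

(⟹) This fails. Under r = F, s = F, u = F, the left side is true but the right side is false.

(⟸) This fails. Under r = T, s = T, u = T, the left side is false but the right side is true.

Neither implication holds.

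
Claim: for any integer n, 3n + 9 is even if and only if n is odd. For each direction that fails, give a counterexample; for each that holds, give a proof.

Both directions hold.

(→) Suppose 3n + 9 is even. Since 3 is odd, 3n and n have the same parity, so 3n + 9 ≡ n + 9 (mod 2). As 9 is odd, 3n + 9 is even exactly when n is odd. Thus n is odd.

(←) Conversely, suppose n is odd; write n = 2j + 1. Then 3n + 9 = 3·(2j + 1) + 9 = 2·3j + 12, which is even.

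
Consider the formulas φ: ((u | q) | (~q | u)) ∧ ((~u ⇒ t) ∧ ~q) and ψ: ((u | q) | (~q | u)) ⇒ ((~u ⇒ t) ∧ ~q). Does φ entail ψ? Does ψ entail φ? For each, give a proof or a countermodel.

Both implications hold.

(⟹) Assume the antecedent. If u is true, the antecedent forces (u = T, q = F, t = F) or (u = T, q = F, t = T), and the consequent holds there. If u is false, the antecedent forces (u = F, q = F, t = T), and the consequent holds there. Either way the consequent holds.

(⟸) Assume the antecedent. If u is true, the antecedent forces (u = T, q = F, t = F) or (u = T, q = F, t = T), and the consequent holds there. If u is false, the antecedent forces (u = F, q = F, t = T), and the consequent holds there. Either way the consequent holds.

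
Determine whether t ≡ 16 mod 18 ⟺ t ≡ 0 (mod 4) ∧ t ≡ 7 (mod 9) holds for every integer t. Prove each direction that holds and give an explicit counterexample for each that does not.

(→) This fails: t = 34 gives 34 ≡ 16 (mod 18) but 34 ≡ 2 (mod 4), so the conjunction on the right does not hold.

(←) Conversely, if t ≡ 0 (mod 4) and t ≡ 7 (mod 9), then by the Chinese remainder theorem t ≡ 16 (mod 36). Since 16 ≡ 16 (mod 18) and 18 ∣ 36, we get t ≡ 16 (mod 18).

Only the reverse direction holds.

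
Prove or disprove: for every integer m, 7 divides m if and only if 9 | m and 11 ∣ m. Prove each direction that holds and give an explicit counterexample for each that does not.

Both directions fail.

[⇒] This fails: take m = 7. Certainly 7 ∣ 7, but 9 ∤ 7.

[⇐] This fails: take m = 99. Both 9 ∣ 99 and 11 ∣ 99, yet 99 is not a multiple of 7 (since 99 = 14·7 + 1), so 7 ∤ 99.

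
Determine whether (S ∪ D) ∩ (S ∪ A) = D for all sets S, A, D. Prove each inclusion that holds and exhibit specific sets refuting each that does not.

(⟹) This inclusion fails. Take S = {1}, A = ∅, D = ∅; then 1 ∈ (S ∪ D) ∩ (S ∪ A) but 1 ∉ D.

(⟸) This inclusion fails. Take S = ∅, A = ∅, D = {1}; then 1 ∈ D but 1 ∉ (S ∪ D) ∩ (S ∪ A).

(⊆) fails and (⊇) fails.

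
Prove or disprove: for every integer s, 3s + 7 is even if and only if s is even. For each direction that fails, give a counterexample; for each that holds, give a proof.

Forward direction. This fails: s = 5 gives 3s + 7 = 22, which is even, but 5 is odd, not even.

Converse. This also fails: s = 2 is even, but 3s + 7 = 13 is odd, not even.

Neither implication holds.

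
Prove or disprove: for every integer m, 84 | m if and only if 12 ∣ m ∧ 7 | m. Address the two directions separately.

(→) If 84 ∣ m, write m = 84q. Since 84 = 7·12, m = 12·(7q), so 12 ∣ m; and since 84 = 12·7, m = 7·(12q), so 7 ∣ m.

(←) Suppose 12 ∣ m and 7 ∣ m. Any common multiple of 12 and 7 is a multiple of their lcm; here gcd(12, 7) = 1, so lcm(12, 7) = 12·7 = 84, so 84 ∣ m.

The biconditional holds.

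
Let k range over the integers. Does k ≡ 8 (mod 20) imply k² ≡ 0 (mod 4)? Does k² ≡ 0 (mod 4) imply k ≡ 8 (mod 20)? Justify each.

Not equivalent: only (⇒) holds.

(→) Suppose k ≡ 8 (mod 20). Then k² ≡ 8² = 64 (mod 20), and since 4 ∣ 20, also k² ≡ 0 (mod 4).

(←) This fails: take k = 0. Then 0² = 0 ≡ 0 (mod 4), yet 0 ≡ 0 (mod 20), not 8.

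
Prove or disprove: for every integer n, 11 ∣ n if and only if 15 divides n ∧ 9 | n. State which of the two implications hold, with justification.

(→) This fails: take n = 11. Certainly 11 ∣ 11, but 15 ∤ 11.

(←) This fails: take n = 45. Both 15 ∣ 45 and 9 ∣ 45, yet 45 is not a multiple of 11 (since 45 = 4·11 + 1), so 11 ∤ 45.

Neither direction holds.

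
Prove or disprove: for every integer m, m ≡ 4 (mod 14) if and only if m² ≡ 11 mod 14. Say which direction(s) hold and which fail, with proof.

[⇒] This fails: take m = 4. Then 4 ≡ 4 (mod 14), but 4² = 16 ≡ 2 (mod 14), not 11.

[⇐] This fails: take m = 5. Then 5² = 25 ≡ 11 (mod 14), yet 5 ≡ 5 (mod 14), not 4.

Both directions fail.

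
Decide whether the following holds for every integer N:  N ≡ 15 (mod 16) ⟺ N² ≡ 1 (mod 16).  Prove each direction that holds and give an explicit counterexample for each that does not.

Only the forward direction holds.

(⟹) Suppose N ≡ 15 (mod 16). Write N = 16j + 15. Then (16j + 15)² = 256j² + 480j + 225 = 16(16j² + 30j + 14) + 1, so N² ≡ 1 (mod 16).

(⟸) This fails: take N = 1. Then 1² = 1 ≡ 1 (mod 16), yet 1 ≡ 1 (mod 16), not 15.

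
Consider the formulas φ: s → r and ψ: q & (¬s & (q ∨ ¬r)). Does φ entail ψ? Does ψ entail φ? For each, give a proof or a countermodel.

(→) This fails. Under r = F, s = F, q = F, the left side is true but the right side is false.

(←) Assume the antecedent. If r is true, s → r reduces to true regardless of the other variables. If r is false, the antecedent forces (r = F, s = F, q = T), and s → r holds there. Either way s → r holds.

Only the converse holds.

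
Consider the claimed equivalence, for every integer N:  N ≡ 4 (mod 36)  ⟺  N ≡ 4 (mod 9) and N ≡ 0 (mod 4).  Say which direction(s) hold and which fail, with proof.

(→) Suppose N ≡ 4 (mod 36); write N = 36j + 4. Since 9 ∣ 36, reducing mod 9 gives N ≡ 4 (mod 9); since 4 ∣ 36, reducing mod 4 gives N ≡ 4 ≡ 0 (mod 4).

(←) Conversely, if N ≡ 4 (mod 9) and N ≡ 0 (mod 4), then by the Chinese remainder theorem N ≡ 4 (mod 36). This is exactly N ≡ 4 (mod 36).

Both directions hold; the statement is true.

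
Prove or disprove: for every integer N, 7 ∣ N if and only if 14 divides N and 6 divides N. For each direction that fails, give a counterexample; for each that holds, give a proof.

Forward direction. This fails: take N = 7. Certainly 7 ∣ 7, but 14 ∤ 7.

Converse. Suppose 14 ∣ N and 6 ∣ N. Any common multiple of 14 and 6 is a multiple of their lcm; here lcm(14, 6) = 14·6/gcd(14, 6) = 84/2 = 42, so 42 ∣ N. Since 7 ∣ 42, it follows that 7 ∣ N.

(⇒) fails; (⇐) holds.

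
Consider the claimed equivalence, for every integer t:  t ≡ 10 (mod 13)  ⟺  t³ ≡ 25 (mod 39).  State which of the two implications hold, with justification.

Neither direction holds.

[⇒] This fails: take t = 23. Then 23 ≡ 10 (mod 13), but 23³ = 12167 ≡ 38 (mod 39), not 25.

[⇐] This fails: take t = 4. Then 4³ = 64 ≡ 25 (mod 39), yet 4 ≡ 4 (mod 13), not 10.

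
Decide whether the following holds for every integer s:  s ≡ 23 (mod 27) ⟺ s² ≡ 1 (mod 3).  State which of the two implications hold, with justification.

(⇒) Suppose s ≡ 23 (mod 27). Then s² ≡ 23² = 529 (mod 27), and since 3 ∣ 27, also s² ≡ 1 (mod 3).

(⇐) This fails: take s = 1. Then 1² = 1 ≡ 1 (mod 3), yet 1 ≡ 1 (mod 27), not 23.

(⇒) holds; (⇐) fails.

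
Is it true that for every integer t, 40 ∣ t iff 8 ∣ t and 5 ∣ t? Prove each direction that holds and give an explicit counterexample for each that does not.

The biconditional holds.

Forward direction. If 40 ∣ t, write t = 40q. Since 40 = 5·8, t = 8·(5q), so 8 ∣ t; and since 40 = 8·5, t = 5·(8q), so 5 ∣ t.

Converse. Suppose 8 ∣ t and 5 ∣ t. Any common multiple of 8 and 5 is a multiple of their lcm; here gcd(8, 5) = 1, so lcm(8, 5) = 8·5 = 40, so 40 ∣ t.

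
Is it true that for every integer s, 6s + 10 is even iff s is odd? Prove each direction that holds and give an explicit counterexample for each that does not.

Not equivalent: only (⇐) holds.

Forward direction. This fails: take s = 4. Then 6s + 10 = 34, which is even, yet s = 4 is even, not odd.

Converse. Suppose s is odd. Since 6 is even, 6s is even for every s, so 6s + 10 has the same parity as 10, which is even. Hence 6s + 10 is even.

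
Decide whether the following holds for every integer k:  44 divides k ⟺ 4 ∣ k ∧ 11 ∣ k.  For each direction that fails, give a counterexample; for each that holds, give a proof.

Both directions hold.

(⇐) Suppose 4 ∣ k and 11 ∣ k. Any common multiple of 4 and 11 is a multiple of their lcm; here gcd(4, 11) = 1, so lcm(4, 11) = 4·11 = 44, so 44 ∣ k.

(⇒) If 44 ∣ k, write k = 44q. Since 44 = 11·4, k = 4·(11q), so 4 ∣ k; and since 44 = 4·11, k = 11·(4q), so 11 ∣ k.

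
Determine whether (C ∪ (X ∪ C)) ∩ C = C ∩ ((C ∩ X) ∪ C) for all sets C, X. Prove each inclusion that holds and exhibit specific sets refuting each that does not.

(⊇) Let x ∈ C ∩ ((C ∩ X) ∪ C). Then either x ∈ C and x ∉ X; or x ∈ C ∩ X. In each case x ∈ (C ∪ (X ∪ C)) ∩ C, so C ∩ ((C ∩ X) ∪ C) ⊆ (C ∪ (X ∪ C)) ∩ C.

(⊆) Let x ∈ (C ∪ (X ∪ C)) ∩ C. Then either x ∈ C and x ∉ X; or x ∈ C ∩ X. In each case x ∈ C ∩ ((C ∩ X) ∪ C), so (C ∪ (X ∪ C)) ∩ C ⊆ C ∩ ((C ∩ X) ∪ C).

Both inclusions hold.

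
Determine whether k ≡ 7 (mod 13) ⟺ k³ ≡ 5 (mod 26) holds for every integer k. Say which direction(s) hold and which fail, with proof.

Forward direction. This fails: take k = 20. Then 20 ≡ 7 (mod 13), but 20³ = 8000 ≡ 18 (mod 26), not 5.

Converse. This fails: take k = 11. Then 11³ = 1331 ≡ 5 (mod 26), yet 11 ≡ 11 (mod 13), not 7.

Neither direction holds.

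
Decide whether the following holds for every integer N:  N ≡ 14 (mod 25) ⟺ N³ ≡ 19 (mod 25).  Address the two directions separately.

(⇒) Suppose N ≡ 14 (mod 25). Write N = 25j + 14. Then (25j + 14)³ = 15625j³ + 26250j² + 14700j + 2744 = 25(625j³ + 1050j² + 588j + 109) + 19, so N³ ≡ 19 (mod 25).

(⇐) Conversely, suppose N³ ≡ 19 (mod 25). The only residue r in {0, …, 24} with r³ ≡ 19 (mod 25) is r = 14, so N ≡ 14 (mod 25).

Equivalent; both directions hold.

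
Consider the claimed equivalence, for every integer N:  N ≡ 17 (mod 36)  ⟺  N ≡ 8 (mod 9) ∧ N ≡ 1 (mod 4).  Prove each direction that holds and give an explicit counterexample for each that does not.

Both implications hold.

(⟹) Suppose N ≡ 17 (mod 36); write N = 36j + 17. Since 9 ∣ 36, reducing mod 9 gives N ≡ 17 ≡ 8 (mod 9); since 4 ∣ 36, reducing mod 4 gives N ≡ 17 ≡ 1 (mod 4).

(⟸) Conversely, if N ≡ 8 (mod 9) and N ≡ 1 (mod 4), then by the Chinese remainder theorem N ≡ 17 (mod 36). This is exactly N ≡ 17 (mod 36).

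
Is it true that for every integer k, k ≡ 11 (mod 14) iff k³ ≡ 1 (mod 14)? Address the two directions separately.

(⇒) Suppose k ≡ 11 (mod 14). Write k = 14j + 11. Then (14j + 11)³ = 2744j³ + 6468j² + 5082j + 1331 = 14(196j³ + 462j² + 363j + 95) + 1, so k³ ≡ 1 (mod 14).

(⇐) This fails: take k = 1. Then 1³ = 1 ≡ 1 (mod 14), yet 1 ≡ 1 (mod 14), not 11.

(⇒) holds; (⇐) fails.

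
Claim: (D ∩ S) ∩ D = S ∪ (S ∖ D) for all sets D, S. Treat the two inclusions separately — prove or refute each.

(⊇) This inclusion fails. Take D = ∅, S = {1}; then 1 ∈ S ∪ (S ∖ D) but 1 ∉ (D ∩ S) ∩ D.

(⊆) Let x ∈ (D ∩ S) ∩ D. Then x ∈ D ∩ S, from which x ∈ S ∪ (S ∖ D).

The sets are not equal: only the forward inclusion holds.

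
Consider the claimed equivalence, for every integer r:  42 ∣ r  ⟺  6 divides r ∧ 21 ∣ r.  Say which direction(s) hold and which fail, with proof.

(→) If 42 ∣ r, write r = 42q. Since 42 = 7·6, r = 6·(7q), so 6 ∣ r; and since 42 = 2·21, r = 21·(2q), so 21 ∣ r.

(←) Suppose 6 ∣ r and 21 ∣ r. Any common multiple of 6 and 21 is a multiple of their lcm; here lcm(6, 21) = 6·21/gcd(6, 21) = 126/3 = 42, so 42 ∣ r.

Equivalent; both directions hold.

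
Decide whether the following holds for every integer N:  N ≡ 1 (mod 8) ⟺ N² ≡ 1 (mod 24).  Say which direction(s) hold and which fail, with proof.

Both directions fail.

(→) This fails: take N = 9. Then 9 ≡ 1 (mod 8), but 9² = 81 ≡ 9 (mod 24), not 1.

(←) This fails: take N = 5. Then 5² = 25 ≡ 1 (mod 24), yet 5 ≡ 5 (mod 8), not 1.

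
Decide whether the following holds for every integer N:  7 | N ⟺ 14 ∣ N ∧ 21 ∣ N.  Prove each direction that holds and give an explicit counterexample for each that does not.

(⇒) fails; (⇐) holds.

(→) This fails: take N = 7. Certainly 7 ∣ 7, but 14 ∤ 7.

(←) Suppose 14 ∣ N and 21 ∣ N. Any common multiple of 14 and 21 is a multiple of their lcm; here lcm(14, 21) = 14·21/gcd(14, 21) = 294/7 = 42, so 42 ∣ N. Since 7 ∣ 42, it follows that 7 ∣ N.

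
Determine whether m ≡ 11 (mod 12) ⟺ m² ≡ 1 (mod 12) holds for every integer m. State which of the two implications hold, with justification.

The forward direction holds; the converse fails.

(⟸) This fails: take m = 1. Then 1² = 1 ≡ 1 (mod 12), yet 1 ≡ 1 (mod 12), not 11.

(⟹) Suppose m ≡ 11 (mod 12). Write m = 12j + 11. Then (12j + 11)² = 144j² + 264j + 121 = 12(12j² + 22j + 10) + 1, so m² ≡ 1 (mod 12).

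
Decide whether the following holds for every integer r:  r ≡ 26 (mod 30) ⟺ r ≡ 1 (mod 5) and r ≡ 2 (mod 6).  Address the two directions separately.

[⇒] Suppose r ≡ 26 (mod 30); write r = 30j + 26. Since 5 ∣ 30, reducing mod 5 gives r ≡ 26 ≡ 1 (mod 5); since 6 ∣ 30, reducing mod 6 gives r ≡ 26 ≡ 2 (mod 6).

[⇐] Conversely, if r ≡ 1 (mod 5) and r ≡ 2 (mod 6), then by the Chinese remainder theorem r ≡ 26 (mod 30). This is exactly r ≡ 26 (mod 30).

Both implications hold.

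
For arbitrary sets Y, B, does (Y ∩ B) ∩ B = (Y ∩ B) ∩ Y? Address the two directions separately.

Forward inclusion. Let x ∈ (Y ∩ B) ∩ B. Then x ∈ Y ∩ B, from which x ∈ (Y ∩ B) ∩ Y.

Reverse inclusion. Let x ∈ (Y ∩ B) ∩ Y. Then x ∈ Y ∩ B, from which x ∈ (Y ∩ B) ∩ B.

The two sets are equal.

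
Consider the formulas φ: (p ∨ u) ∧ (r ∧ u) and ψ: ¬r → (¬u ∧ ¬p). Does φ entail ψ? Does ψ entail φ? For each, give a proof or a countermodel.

Forward direction. Assume the antecedent. If p is true, the antecedent forces (p = T, r = T, u = T), and ¬r → (¬u ∧ ¬p) holds there. If p is false, the antecedent forces (p = F, r = T, u = T), and ¬r → (¬u ∧ ¬p) holds there. Either way ¬r → (¬u ∧ ¬p) holds.

Converse. This fails. Under p = F, r = F, u = F, the left side is false but the right side is true.

Only the forward implication holds.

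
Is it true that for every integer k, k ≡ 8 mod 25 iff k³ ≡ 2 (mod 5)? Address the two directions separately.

The forward direction holds; the converse fails.

Forward direction. Suppose k ≡ 8 (mod 25). Then k³ ≡ 8³ = 512 (mod 25), and since 5 ∣ 25, also k³ ≡ 2 (mod 5).

Converse. This fails: take k = 3. Then 3³ = 27 ≡ 2 (mod 5), yet 3 ≡ 3 (mod 25), not 8.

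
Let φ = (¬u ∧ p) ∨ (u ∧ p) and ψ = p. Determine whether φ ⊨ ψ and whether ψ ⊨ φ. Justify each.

[⇐] Assume the antecedent. If p is true, (¬u ∧ p) ∨ (u ∧ p) reduces to true regardless of the other variables. If p is false, the antecedent cannot hold. Either way (¬u ∧ p) ∨ (u ∧ p) holds.

[⇒] Assume the antecedent. If p is true, p reduces to true regardless of the other variables. If p is false, the antecedent cannot hold. Either way p holds.

The biconditional holds.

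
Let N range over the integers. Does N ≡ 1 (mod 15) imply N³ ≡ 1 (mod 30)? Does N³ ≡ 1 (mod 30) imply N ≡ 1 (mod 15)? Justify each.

Converse. The residues r modulo 30 with r³ ≡ 1 (mod 30) are exactly {1}, and each is ≡ 1 (mod 15).

Forward direction. This fails: take N = 16. Then 16 ≡ 1 (mod 15), but 16³ = 4096 ≡ 16 (mod 30), not 1.

Only the reverse direction holds.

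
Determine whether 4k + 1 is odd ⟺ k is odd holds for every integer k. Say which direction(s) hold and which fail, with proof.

Not equivalent: only (⇐) holds.

[⇒] This fails: take k = 0. Then 4k + 1 = 1, which is odd, yet k = 0 is even, not odd.

[⇐] Suppose k is odd. Since 4 is even, 4k is even for every k, so 4k + 1 has the same parity as 1, which is odd. Hence 4k + 1 is odd.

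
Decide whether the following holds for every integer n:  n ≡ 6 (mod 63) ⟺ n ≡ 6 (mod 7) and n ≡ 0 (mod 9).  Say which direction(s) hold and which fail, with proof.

Neither implication holds.

[⇒] This fails: n = 6 gives 6 ≡ 6 (mod 63) but 6 ≡ 6 (mod 9), so the conjunction on the right does not hold.

[⇐] This fails: n = 27 satisfies both congruences on the right (27 ≡ 6 mod 7 and 27 ≡ 0 mod 9) yet 27 ≡ 27 (mod 63), not 6.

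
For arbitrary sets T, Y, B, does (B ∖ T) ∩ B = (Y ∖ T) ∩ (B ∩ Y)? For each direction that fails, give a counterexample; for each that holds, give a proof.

The sets are not equal: only the reverse inclusion holds.

(⊇) Let x ∈ (Y ∖ T) ∩ (B ∩ Y). Then x ∈ Y ∩ B and x ∉ T, from which x ∈ (B ∖ T) ∩ B.

(⊆) This inclusion fails. Take T = ∅, Y = ∅, B = {1}; then 1 ∈ (B ∖ T) ∩ B but 1 ∉ (Y ∖ T) ∩ (B ∩ Y).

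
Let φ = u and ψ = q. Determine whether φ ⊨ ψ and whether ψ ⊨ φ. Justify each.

(→) This fails. Under u = T, q = F, the left side is true but the right side is false.

(←) This fails. Under u = F, q = T, the left side is false but the right side is true.

(⇒) fails and (⇐) fails.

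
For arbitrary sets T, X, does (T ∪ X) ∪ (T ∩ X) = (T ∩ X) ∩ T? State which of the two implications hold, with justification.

Only the reverse inclusion holds.

(⟸) Let x ∈ (T ∩ X) ∩ T. Then x ∈ T ∩ X, from which x ∈ (T ∪ X) ∪ (T ∩ X).

(⟹) This inclusion fails. Take T = {1}, X = ∅; then 1 ∈ (T ∪ X) ∪ (T ∩ X) but 1 ∉ (T ∩ X) ∩ T.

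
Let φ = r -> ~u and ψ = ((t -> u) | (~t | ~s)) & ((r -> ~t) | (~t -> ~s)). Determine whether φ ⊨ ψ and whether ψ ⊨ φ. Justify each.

(⟹) This fails. Under s = T, t = T, r = F, u = F, the left side is true but the right side is false.

(⟸) This fails. Under s = F, t = F, r = T, u = T, the left side is false but the right side is true.

Neither implication holds.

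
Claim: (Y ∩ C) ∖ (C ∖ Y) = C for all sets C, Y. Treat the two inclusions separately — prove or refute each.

Only the forward inclusion holds.

(⟸) This inclusion fails. Take C = {1}, Y = ∅; then 1 ∈ C but 1 ∉ (Y ∩ C) ∖ (C ∖ Y).

(⟹) Let x ∈ (Y ∩ C) ∖ (C ∖ Y). Then x ∈ C ∩ Y, from which x ∈ C.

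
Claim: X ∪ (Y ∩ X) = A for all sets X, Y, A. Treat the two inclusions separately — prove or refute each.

(⊆) This inclusion fails. Take X = {1}, Y = ∅, A = ∅; then 1 ∈ X ∪ (Y ∩ X) but 1 ∉ A.

(⊇) This inclusion fails. Take X = ∅, Y = ∅, A = {1}; then 1 ∈ A but 1 ∉ X ∪ (Y ∩ X).

Neither inclusion holds.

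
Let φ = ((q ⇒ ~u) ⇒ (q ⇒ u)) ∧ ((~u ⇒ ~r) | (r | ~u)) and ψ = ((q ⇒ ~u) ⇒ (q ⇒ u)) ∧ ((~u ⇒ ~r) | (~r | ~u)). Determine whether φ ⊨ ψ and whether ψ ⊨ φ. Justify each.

Equivalent; both directions hold.

(→) Assume the antecedent. If q is true, the antecedent forces (q = T, u = T, r = F) or (q = T, u = T, r = T), and the consequent holds there. If q is false, the consequent reduces to true regardless of the other variables. Either way the consequent holds.

(←) Assume the antecedent. If q is true, the antecedent forces (q = T, u = T, r = F) or (q = T, u = T, r = T), and the consequent holds there. If q is false, the consequent reduces to true regardless of the other variables. Either way the consequent holds.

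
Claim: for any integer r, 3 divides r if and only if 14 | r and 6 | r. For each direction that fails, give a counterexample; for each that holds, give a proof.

(⟸) Suppose 14 ∣ r and 6 ∣ r. Any common multiple of 14 and 6 is a multiple of their lcm; here lcm(14, 6) = 14·6/gcd(14, 6) = 84/2 = 42, so 42 ∣ r. Since 3 ∣ 42, it follows that 3 ∣ r.

(⟹) This fails: take r = 3. Certainly 3 ∣ 3, but 14 ∤ 3.

(⇒) fails; (⇐) holds.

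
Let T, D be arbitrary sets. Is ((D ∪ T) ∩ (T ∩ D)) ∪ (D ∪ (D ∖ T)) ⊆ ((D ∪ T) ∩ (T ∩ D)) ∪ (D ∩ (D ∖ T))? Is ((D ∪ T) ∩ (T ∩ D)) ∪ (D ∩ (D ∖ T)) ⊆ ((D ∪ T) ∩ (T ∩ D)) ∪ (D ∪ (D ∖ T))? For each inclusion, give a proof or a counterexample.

The two sets are equal.

(⊆) Let x ∈ ((D ∪ T) ∩ (T ∩ D)) ∪ (D ∪ (D ∖ T)). Then either x ∈ D and x ∉ T; or x ∈ T ∩ D. In each case x ∈ ((D ∪ T) ∩ (T ∩ D)) ∪ (D ∩ (D ∖ T)), so ((D ∪ T) ∩ (T ∩ D)) ∪ (D ∪ (D ∖ T)) ⊆ ((D ∪ T) ∩ (T ∩ D)) ∪ (D ∩ (D ∖ T)).

(⊇) Let x ∈ ((D ∪ T) ∩ (T ∩ D)) ∪ (D ∩ (D ∖ T)). Then either x ∈ D and x ∉ T; or x ∈ T ∩ D. In each case x ∈ ((D ∪ T) ∩ (T ∩ D)) ∪ (D ∪ (D ∖ T)), so ((D ∪ T) ∩ (T ∩ D)) ∪ (D ∩ (D ∖ T)) ⊆ ((D ∪ T) ∩ (T ∩ D)) ∪ (D ∪ (D ∖ T)).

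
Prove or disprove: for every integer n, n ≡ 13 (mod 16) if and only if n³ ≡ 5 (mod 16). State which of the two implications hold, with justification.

Both directions hold; the statement is true.

(⇐) Suppose n³ ≡ 5 (mod 16). The only residue r in {0, …, 15} with r³ ≡ 5 (mod 16) is r = 13, so n ≡ 13 (mod 16).

(⇒) Suppose n ≡ 13 (mod 16). Write n = 16j + 13. Then (16j + 13)³ = 4096j³ + 9984j² + 8112j + 2197 = 16(256j³ + 624j² + 507j + 137) + 5, so n³ ≡ 5 (mod 16).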